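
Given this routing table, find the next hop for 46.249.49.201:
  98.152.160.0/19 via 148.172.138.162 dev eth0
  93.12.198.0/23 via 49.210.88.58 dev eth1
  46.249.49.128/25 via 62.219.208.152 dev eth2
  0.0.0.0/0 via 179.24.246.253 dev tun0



Longest prefix match for 46.249.49.201:
  /19 98.152.160.0: no
  /23 93.12.198.0: no
  /25 46.249.49.128: MATCH
  /0 0.0.0.0: MATCH
Selected: next-hop 62.219.208.152 via eth2 (matched /25)


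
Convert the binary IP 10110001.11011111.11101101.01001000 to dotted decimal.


10110001 = 177
11011111 = 223
11101101 = 237
01001000 = 72
IP: 177.223.237.72


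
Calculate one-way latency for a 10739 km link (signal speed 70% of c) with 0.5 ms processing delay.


Speed = 0.7 * 3e5 km/s = 210000 km/s
Propagation delay = 10739 / 210000 = 0.0511 s = 51.1381 ms
Processing delay = 0.5 ms
Total one-way latency = 51.6381 ms


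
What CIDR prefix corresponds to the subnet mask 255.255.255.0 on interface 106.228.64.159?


Binary: 11111111.11111111.11111111.00000000
Count leading 1s
Prefix: /24


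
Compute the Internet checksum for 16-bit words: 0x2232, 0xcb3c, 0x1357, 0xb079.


Sum all words (with carry folding):
+ 0x2232 = 0x2232
+ 0xcb3c = 0xed6e
+ 0x1357 = 0x00c6
+ 0xb079 = 0xb13f
One's complement: ~0xb13f
Checksum = 0x4ec0


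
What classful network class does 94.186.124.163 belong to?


First octet: 94
Binary: 01011110
0xxxxxxx -> Class A (1-126)
Class A, default mask 255.0.0.0 (/8)


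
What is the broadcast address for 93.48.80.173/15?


Network: 93.48.0.0/15
Host bits = 17
Set all host bits to 1:
Broadcast: 93.49.255.255


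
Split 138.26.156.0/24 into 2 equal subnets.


New prefix = 24 + 1 = 25
Each subnet has 128 addresses
  138.26.156.0/25
  138.26.156.128/25
Subnets: 138.26.156.0/25, 138.26.156.128/25


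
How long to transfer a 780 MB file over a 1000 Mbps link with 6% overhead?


Effective throughput = 1000 * (1 - 6/100) = 940 Mbps
File size in Mb = 780 * 8 = 6240 Mb
Time = 6240 / 940
Time = 6.6383 seconds


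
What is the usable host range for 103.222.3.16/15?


Network: 103.222.0.0
Broadcast: 103.223.255.255
First usable = network + 1
Last usable = broadcast - 1
Range: 103.222.0.1 to 103.223.255.254


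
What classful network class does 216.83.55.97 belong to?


First octet: 216
Binary: 11011000
110xxxxx -> Class C (192-223)
Class C, default mask 255.255.255.0 (/24)


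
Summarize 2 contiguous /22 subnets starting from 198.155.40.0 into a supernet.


Original prefix: /22
Number of subnets: 2 = 2^1
New prefix = 22 - 1 = 21
Supernet: 198.155.40.0/21


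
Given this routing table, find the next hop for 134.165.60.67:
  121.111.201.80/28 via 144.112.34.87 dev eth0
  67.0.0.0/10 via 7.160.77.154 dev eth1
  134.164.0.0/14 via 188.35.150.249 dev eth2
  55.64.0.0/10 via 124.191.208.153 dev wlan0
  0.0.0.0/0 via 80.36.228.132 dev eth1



Longest prefix match for 134.165.60.67:
  /28 121.111.201.80: no
  /10 67.0.0.0: no
  /14 134.164.0.0: MATCH
  /10 55.64.0.0: no
  /0 0.0.0.0: MATCH
Selected: next-hop 188.35.150.249 via eth2 (matched /14)


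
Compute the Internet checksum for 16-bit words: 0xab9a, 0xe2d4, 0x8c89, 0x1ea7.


Sum all words (with carry folding):
+ 0xab9a = 0xab9a
+ 0xe2d4 = 0x8e6f
+ 0x8c89 = 0x1af9
+ 0x1ea7 = 0x39a0
One's complement: ~0x39a0
Checksum = 0xc65f


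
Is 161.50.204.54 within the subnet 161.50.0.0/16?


Subnet network: 161.50.0.0
Test IP AND mask: 161.50.0.0
Yes, 161.50.204.54 is in 161.50.0.0/16


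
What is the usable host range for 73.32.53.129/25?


Network: 73.32.53.128
Broadcast: 73.32.53.255
First usable = network + 1
Last usable = broadcast - 1
Range: 73.32.53.129 to 73.32.53.254


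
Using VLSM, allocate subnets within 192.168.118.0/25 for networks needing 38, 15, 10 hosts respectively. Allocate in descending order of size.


38 hosts -> /26 (62 usable): 192.168.118.0/26
15 hosts -> /27 (30 usable): 192.168.118.64/27
10 hosts -> /28 (14 usable): 192.168.118.96/28
Allocation: 192.168.118.0/26 (38 hosts, 62 usable); 192.168.118.64/27 (15 hosts, 30 usable); 192.168.118.96/28 (10 hosts, 14 usable)


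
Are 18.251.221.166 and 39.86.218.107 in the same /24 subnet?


Mask: 255.255.255.0
18.251.221.166 AND mask = 18.251.221.0
39.86.218.107 AND mask = 39.86.218.0
No, different subnets (18.251.221.0 vs 39.86.218.0)


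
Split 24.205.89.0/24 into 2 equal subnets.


New prefix = 24 + 1 = 25
Each subnet has 128 addresses
  24.205.89.0/25
  24.205.89.128/25
Subnets: 24.205.89.0/25, 24.205.89.128/25


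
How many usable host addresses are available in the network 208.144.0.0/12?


Host bits = 32 - 12 = 20
Total addresses = 2^20 = 1048576
Usable = total - 2 (network and broadcast)
Usable hosts: 1048574


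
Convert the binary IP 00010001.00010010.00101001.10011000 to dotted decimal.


00010001 = 17
00010010 = 18
00101001 = 41
10011000 = 152
IP: 17.18.41.152


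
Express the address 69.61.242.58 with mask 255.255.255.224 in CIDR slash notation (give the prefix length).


Binary: 11111111.11111111.11111111.11100000
Count leading 1s
Prefix: /27


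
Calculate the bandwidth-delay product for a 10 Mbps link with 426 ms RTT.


BDP = bandwidth * RTT
= 10 Mbps * 426 ms
= 10 * 1e6 * 426 / 1000 bits
= 4260000 bits
= 532500 bytes
= 520.0195 KB
BDP = 4260000 bits (532500 bytes)


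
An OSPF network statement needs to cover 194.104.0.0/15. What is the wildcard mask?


Subnet mask: 255.254.0.0
Wildcard = 255.255.255.255 - subnet mask
255 - 255 = 0
255 - 254 = 1
255 - 0 = 255
255 - 0 = 255
Wildcard: 0.1.255.255


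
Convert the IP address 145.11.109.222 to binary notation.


145 = 10010001
11 = 00001011
109 = 01101101
222 = 11011110
Binary: 10010001.00001011.01101101.11011110


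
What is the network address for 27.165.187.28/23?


IP:   00011011.10100101.10111011.00011100
Mask: 11111111.11111111.11111110.00000000
AND operation:
Net:  00011011.10100101.10111010.00000000
Network: 27.165.186.0/23


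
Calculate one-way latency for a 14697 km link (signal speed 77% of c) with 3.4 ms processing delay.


Speed = 0.77 * 3e5 km/s = 231000 km/s
Propagation delay = 14697 / 231000 = 0.0636 s = 63.6234 ms
Processing delay = 3.4 ms
Total one-way latency = 67.0234 ms


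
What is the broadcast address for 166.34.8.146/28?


Network: 166.34.8.144/28
Host bits = 4
Set all host bits to 1:
Broadcast: 166.34.8.159


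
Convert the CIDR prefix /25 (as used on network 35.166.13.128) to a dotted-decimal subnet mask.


/25 means 25 network bits, 7 host bits
Binary: 11111111111111111111111110000000
Mask: 255.255.255.128


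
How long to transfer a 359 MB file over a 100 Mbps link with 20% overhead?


Effective throughput = 100 * (1 - 20/100) = 80 Mbps
File size in Mb = 359 * 8 = 2872 Mb
Time = 2872 / 80
Time = 35.9 seconds


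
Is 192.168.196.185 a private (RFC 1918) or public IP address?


RFC 1918 private ranges:
  10.0.0.0/8 (10.0.0.0 - 10.255.255.255)
  172.16.0.0/12 (172.16.0.0 - 172.31.255.255)
  192.168.0.0/16 (192.168.0.0 - 192.168.255.255)
Private (in 192.168.0.0/16)


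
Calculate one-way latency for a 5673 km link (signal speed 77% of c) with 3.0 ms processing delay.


Speed = 0.77 * 3e5 km/s = 231000 km/s
Propagation delay = 5673 / 231000 = 0.0246 s = 24.5584 ms
Processing delay = 3.0 ms
Total one-way latency = 27.5584 ms


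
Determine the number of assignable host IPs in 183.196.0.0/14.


Host bits = 32 - 14 = 18
Total addresses = 2^18 = 262144
Usable = total - 2 (network and broadcast)
Usable hosts: 262142


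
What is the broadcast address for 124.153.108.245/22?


Network: 124.153.108.0/22
Host bits = 10
Set all host bits to 1:
Broadcast: 124.153.111.255


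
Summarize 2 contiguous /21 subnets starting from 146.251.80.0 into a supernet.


Original prefix: /21
Number of subnets: 2 = 2^1
New prefix = 21 - 1 = 20
Supernet: 146.251.80.0/20


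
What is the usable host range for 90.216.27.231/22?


Network: 90.216.24.0
Broadcast: 90.216.27.255
First usable = network + 1
Last usable = broadcast - 1
Range: 90.216.24.1 to 90.216.27.254


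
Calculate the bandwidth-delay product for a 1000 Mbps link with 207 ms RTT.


BDP = bandwidth * RTT
= 1000 Mbps * 207 ms
= 1000 * 1e6 * 207 / 1000 bits
= 207000000 bits
= 25875000 bytes
= 25268.5547 KB
BDP = 207000000 bits (25875000 bytes)


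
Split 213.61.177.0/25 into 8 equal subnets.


New prefix = 25 + 3 = 28
Each subnet has 16 addresses
  213.61.177.0/28
  213.61.177.16/28
  213.61.177.32/28
  213.61.177.48/28
  213.61.177.64/28
  213.61.177.80/28
  213.61.177.96/28
  213.61.177.112/28
Subnets: 213.61.177.0/28, 213.61.177.16/28, 213.61.177.32/28, 213.61.177.48/28, 213.61.177.64/28, 213.61.177.80/28, 213.61.177.96/28, 213.61.177.112/28


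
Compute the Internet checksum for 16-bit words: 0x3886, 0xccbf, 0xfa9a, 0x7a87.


Sum all words (with carry folding):
+ 0x3886 = 0x3886
+ 0xccbf = 0x0546
+ 0xfa9a = 0xffe0
+ 0x7a87 = 0x7a68
One's complement: ~0x7a68
Checksum = 0x8597


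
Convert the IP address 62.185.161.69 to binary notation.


62 = 00111110
185 = 10111001
161 = 10100001
69 = 01000101
Binary: 00111110.10111001.10100001.01000101


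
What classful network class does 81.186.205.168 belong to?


First octet: 81
Binary: 01010001
0xxxxxxx -> Class A (1-126)
Class A, default mask 255.0.0.0 (/8)


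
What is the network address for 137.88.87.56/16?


IP:   10001001.01011000.01010111.00111000
Mask: 11111111.11111111.00000000.00000000
AND operation:
Net:  10001001.01011000.00000000.00000000
Network: 137.88.0.0/16


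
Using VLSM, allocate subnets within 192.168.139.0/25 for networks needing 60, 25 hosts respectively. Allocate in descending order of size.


60 hosts -> /26 (62 usable): 192.168.139.0/26
25 hosts -> /27 (30 usable): 192.168.139.64/27
Allocation: 192.168.139.0/26 (60 hosts, 62 usable); 192.168.139.64/27 (25 hosts, 30 usable)


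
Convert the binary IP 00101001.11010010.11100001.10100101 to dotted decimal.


00101001 = 41
11010010 = 210
11100001 = 225
10100101 = 165
IP: 41.210.225.165


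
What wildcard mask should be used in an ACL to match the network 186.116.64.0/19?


Subnet mask: 255.255.224.0
Wildcard = 255.255.255.255 - subnet mask
255 - 255 = 0
255 - 255 = 0
255 - 224 = 31
255 - 0 = 255
Wildcard: 0.0.31.255


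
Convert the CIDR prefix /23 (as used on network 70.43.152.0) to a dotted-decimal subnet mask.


/23 means 23 network bits, 9 host bits
Binary: 11111111111111111111111000000000
Mask: 255.255.254.0


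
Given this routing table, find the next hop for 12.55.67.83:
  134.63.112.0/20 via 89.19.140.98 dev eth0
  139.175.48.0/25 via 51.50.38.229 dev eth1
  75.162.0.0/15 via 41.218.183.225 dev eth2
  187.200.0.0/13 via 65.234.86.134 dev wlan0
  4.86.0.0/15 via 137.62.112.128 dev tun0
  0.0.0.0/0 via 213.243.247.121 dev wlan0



Longest prefix match for 12.55.67.83:
  /20 134.63.112.0: no
  /25 139.175.48.0: no
  /15 75.162.0.0: no
  /13 187.200.0.0: no
  /15 4.86.0.0: no
  /0 0.0.0.0: MATCH
Selected: next-hop 213.243.247.121 via wlan0 (matched /0)


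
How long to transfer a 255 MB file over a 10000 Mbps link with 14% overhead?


Effective throughput = 10000 * (1 - 14/100) = 8600 Mbps
File size in Mb = 255 * 8 = 2040 Mb
Time = 2040 / 8600
Time = 0.2372 seconds


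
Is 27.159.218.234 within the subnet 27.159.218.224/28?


Subnet network: 27.159.218.224
Test IP AND mask: 27.159.218.224
Yes, 27.159.218.234 is in 27.159.218.224/28


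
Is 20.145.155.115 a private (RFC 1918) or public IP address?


RFC 1918 private ranges:
  10.0.0.0/8 (10.0.0.0 - 10.255.255.255)
  172.16.0.0/12 (172.16.0.0 - 172.31.255.255)
  192.168.0.0/16 (192.168.0.0 - 192.168.255.255)
Public (not in any RFC 1918 range)


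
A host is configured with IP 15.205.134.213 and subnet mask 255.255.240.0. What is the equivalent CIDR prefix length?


Binary: 11111111.11111111.11110000.00000000
Count leading 1s
Prefix: /20


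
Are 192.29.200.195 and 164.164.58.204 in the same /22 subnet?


Mask: 255.255.252.0
192.29.200.195 AND mask = 192.29.200.0
164.164.58.204 AND mask = 164.164.56.0
No, different subnets (192.29.200.0 vs 164.164.56.0)


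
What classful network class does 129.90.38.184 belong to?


First octet: 129
Binary: 10000001
10xxxxxx -> Class B (128-191)
Class B, default mask 255.255.0.0 (/16)


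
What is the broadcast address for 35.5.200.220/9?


Network: 35.0.0.0/9
Host bits = 23
Set all host bits to 1:
Broadcast: 35.127.255.255


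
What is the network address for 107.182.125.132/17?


IP:   01101011.10110110.01111101.10000100
Mask: 11111111.11111111.10000000.00000000
AND operation:
Net:  01101011.10110110.00000000.00000000
Network: 107.182.0.0/17


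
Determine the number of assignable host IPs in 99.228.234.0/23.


Host bits = 32 - 23 = 9
Total addresses = 2^9 = 512
Usable = total - 2 (network and broadcast)
Usable hosts: 510


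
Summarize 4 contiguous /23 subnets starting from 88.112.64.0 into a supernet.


Original prefix: /23
Number of subnets: 4 = 2^2
New prefix = 23 - 2 = 21
Supernet: 88.112.64.0/21


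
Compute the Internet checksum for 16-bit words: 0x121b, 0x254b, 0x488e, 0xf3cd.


Sum all words (with carry folding):
+ 0x121b = 0x121b
+ 0x254b = 0x3766
+ 0x488e = 0x7ff4
+ 0xf3cd = 0x73c2
One's complement: ~0x73c2
Checksum = 0x8c3d


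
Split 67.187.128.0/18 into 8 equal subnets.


New prefix = 18 + 3 = 21
Each subnet has 2048 addresses
  67.187.128.0/21
  67.187.136.0/21
  67.187.144.0/21
  67.187.152.0/21
  67.187.160.0/21
  67.187.168.0/21
  67.187.176.0/21
  67.187.184.0/21
Subnets: 67.187.128.0/21, 67.187.136.0/21, 67.187.144.0/21, 67.187.152.0/21, 67.187.160.0/21, 67.187.168.0/21, 67.187.176.0/21, 67.187.184.0/21


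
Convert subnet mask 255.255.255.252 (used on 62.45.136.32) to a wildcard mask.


Subnet mask: 255.255.255.252
Wildcard = 255.255.255.255 - subnet mask
255 - 255 = 0
255 - 255 = 0
255 - 255 = 0
255 - 252 = 3
Wildcard: 0.0.0.3


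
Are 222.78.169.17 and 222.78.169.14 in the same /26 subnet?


Mask: 255.255.255.192
222.78.169.17 AND mask = 222.78.169.0
222.78.169.14 AND mask = 222.78.169.0
Yes, same subnet (222.78.169.0)


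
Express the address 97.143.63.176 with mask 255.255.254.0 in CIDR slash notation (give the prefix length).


Binary: 11111111.11111111.11111110.00000000
Count leading 1s
Prefix: /23


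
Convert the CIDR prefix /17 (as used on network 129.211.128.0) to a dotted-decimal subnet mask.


/17 means 17 network bits, 15 host bits
Binary: 11111111111111111000000000000000
Mask: 255.255.128.0


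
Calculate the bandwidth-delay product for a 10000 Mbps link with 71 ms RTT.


BDP = bandwidth * RTT
= 10000 Mbps * 71 ms
= 10000 * 1e6 * 71 / 1000 bits
= 710000000 bits
= 88750000 bytes
= 86669.9219 KB
BDP = 710000000 bits (88750000 bytes)


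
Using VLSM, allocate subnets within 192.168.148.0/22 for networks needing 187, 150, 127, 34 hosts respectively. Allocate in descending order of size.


187 hosts -> /24 (254 usable): 192.168.148.0/24
150 hosts -> /24 (254 usable): 192.168.149.0/24
127 hosts -> /24 (254 usable): 192.168.150.0/24
34 hosts -> /26 (62 usable): 192.168.151.0/26
Allocation: 192.168.148.0/24 (187 hosts, 254 usable); 192.168.149.0/24 (150 hosts, 254 usable); 192.168.150.0/24 (127 hosts, 254 usable); 192.168.151.0/26 (34 hosts, 62 usable)


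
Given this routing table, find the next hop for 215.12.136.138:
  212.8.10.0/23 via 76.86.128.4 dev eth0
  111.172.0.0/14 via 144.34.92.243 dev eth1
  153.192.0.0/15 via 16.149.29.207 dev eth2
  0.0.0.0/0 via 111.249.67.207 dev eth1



Longest prefix match for 215.12.136.138:
  /23 212.8.10.0: no
  /14 111.172.0.0: no
  /15 153.192.0.0: no
  /0 0.0.0.0: MATCH
Selected: next-hop 111.249.67.207 via eth1 (matched /0)


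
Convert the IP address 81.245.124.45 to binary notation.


81 = 01010001
245 = 11110101
124 = 01111100
45 = 00101101
Binary: 01010001.11110101.01111100.00101101


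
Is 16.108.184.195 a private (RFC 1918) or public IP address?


RFC 1918 private ranges:
  10.0.0.0/8 (10.0.0.0 - 10.255.255.255)
  172.16.0.0/12 (172.16.0.0 - 172.31.255.255)
  192.168.0.0/16 (192.168.0.0 - 192.168.255.255)
Public (not in any RFC 1918 range)


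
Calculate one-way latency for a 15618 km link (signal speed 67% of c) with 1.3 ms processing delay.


Speed = 0.67 * 3e5 km/s = 201000 km/s
Propagation delay = 15618 / 201000 = 0.0777 s = 77.7015 ms
Processing delay = 1.3 ms
Total one-way latency = 79.0015 ms


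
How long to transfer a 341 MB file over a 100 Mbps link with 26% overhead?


Effective throughput = 100 * (1 - 26/100) = 74 Mbps
File size in Mb = 341 * 8 = 2728 Mb
Time = 2728 / 74
Time = 36.8649 seconds


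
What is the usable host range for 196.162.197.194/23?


Network: 196.162.196.0
Broadcast: 196.162.197.255
First usable = network + 1
Last usable = broadcast - 1
Range: 196.162.196.1 to 196.162.197.254


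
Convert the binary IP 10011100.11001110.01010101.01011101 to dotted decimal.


10011100 = 156
11001110 = 206
01010101 = 85
01011101 = 93
IP: 156.206.85.93


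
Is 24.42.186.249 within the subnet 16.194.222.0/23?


Subnet network: 16.194.222.0
Test IP AND mask: 24.42.186.0
No, 24.42.186.249 is not in 16.194.222.0/23


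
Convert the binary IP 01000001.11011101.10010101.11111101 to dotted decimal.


01000001 = 65
11011101 = 221
10010101 = 149
11111101 = 253
IP: 65.221.149.253


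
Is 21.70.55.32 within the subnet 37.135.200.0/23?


Subnet network: 37.135.200.0
Test IP AND mask: 21.70.54.0
No, 21.70.55.32 is not in 37.135.200.0/23


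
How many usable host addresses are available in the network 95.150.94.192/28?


Host bits = 32 - 28 = 4
Total addresses = 2^4 = 16
Usable = total - 2 (network and broadcast)
Usable hosts: 14


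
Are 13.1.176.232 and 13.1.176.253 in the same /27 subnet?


Mask: 255.255.255.224
13.1.176.232 AND mask = 13.1.176.224
13.1.176.253 AND mask = 13.1.176.224
Yes, same subnet (13.1.176.224)


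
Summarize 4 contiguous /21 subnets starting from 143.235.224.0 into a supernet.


Original prefix: /21
Number of subnets: 4 = 2^2
New prefix = 21 - 2 = 19
Supernet: 143.235.224.0/19


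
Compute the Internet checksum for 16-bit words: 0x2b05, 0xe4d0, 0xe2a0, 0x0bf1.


Sum all words (with carry folding):
+ 0x2b05 = 0x2b05
+ 0xe4d0 = 0x0fd6
+ 0xe2a0 = 0xf276
+ 0x0bf1 = 0xfe67
One's complement: ~0xfe67
Checksum = 0x0198


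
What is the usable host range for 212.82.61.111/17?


Network: 212.82.0.0
Broadcast: 212.82.127.255
First usable = network + 1
Last usable = broadcast - 1
Range: 212.82.0.1 to 212.82.127.254


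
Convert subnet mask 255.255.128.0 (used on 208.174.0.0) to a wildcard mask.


Subnet mask: 255.255.128.0
Wildcard = 255.255.255.255 - subnet mask
255 - 255 = 0
255 - 255 = 0
255 - 128 = 127
255 - 0 = 255
Wildcard: 0.0.127.255


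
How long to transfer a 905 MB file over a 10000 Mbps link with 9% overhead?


Effective throughput = 10000 * (1 - 9/100) = 9100 Mbps
File size in Mb = 905 * 8 = 7240 Mb
Time = 7240 / 9100
Time = 0.7956 seconds


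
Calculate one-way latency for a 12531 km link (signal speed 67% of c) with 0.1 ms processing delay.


Speed = 0.67 * 3e5 km/s = 201000 km/s
Propagation delay = 12531 / 201000 = 0.0623 s = 62.3433 ms
Processing delay = 0.1 ms
Total one-way latency = 62.4433 ms


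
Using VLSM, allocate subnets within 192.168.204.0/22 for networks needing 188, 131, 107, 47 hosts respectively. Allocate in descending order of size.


188 hosts -> /24 (254 usable): 192.168.204.0/24
131 hosts -> /24 (254 usable): 192.168.205.0/24
107 hosts -> /25 (126 usable): 192.168.206.0/25
47 hosts -> /26 (62 usable): 192.168.206.128/26
Allocation: 192.168.204.0/24 (188 hosts, 254 usable); 192.168.205.0/24 (131 hosts, 254 usable); 192.168.206.0/25 (107 hosts, 126 usable); 192.168.206.128/26 (47 hosts, 62 usable)


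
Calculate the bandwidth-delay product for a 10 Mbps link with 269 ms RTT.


BDP = bandwidth * RTT
= 10 Mbps * 269 ms
= 10 * 1e6 * 269 / 1000 bits
= 2690000 bits
= 336250 bytes
= 328.3691 KB
BDP = 2690000 bits (336250 bytes)


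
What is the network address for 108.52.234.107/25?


IP:   01101100.00110100.11101010.01101011
Mask: 11111111.11111111.11111111.10000000
AND operation:
Net:  01101100.00110100.11101010.00000000
Network: 108.52.234.0/25


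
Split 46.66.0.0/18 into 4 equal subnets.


New prefix = 18 + 2 = 20
Each subnet has 4096 addresses
  46.66.0.0/20
  46.66.16.0/20
  46.66.32.0/20
  46.66.48.0/20
Subnets: 46.66.0.0/20, 46.66.16.0/20, 46.66.32.0/20, 46.66.48.0/20


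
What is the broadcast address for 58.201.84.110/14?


Network: 58.200.0.0/14
Host bits = 18
Set all host bits to 1:
Broadcast: 58.203.255.255


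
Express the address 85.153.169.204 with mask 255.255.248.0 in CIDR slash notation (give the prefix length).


Binary: 11111111.11111111.11111000.00000000
Count leading 1s
Prefix: /21


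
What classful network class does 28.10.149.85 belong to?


First octet: 28
Binary: 00011100
0xxxxxxx -> Class A (1-126)
Class A, default mask 255.0.0.0 (/8)


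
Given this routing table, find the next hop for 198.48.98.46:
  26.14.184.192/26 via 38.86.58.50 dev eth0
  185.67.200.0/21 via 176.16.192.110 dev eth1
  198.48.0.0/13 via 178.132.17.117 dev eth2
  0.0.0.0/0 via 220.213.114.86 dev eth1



Longest prefix match for 198.48.98.46:
  /26 26.14.184.192: no
  /21 185.67.200.0: no
  /13 198.48.0.0: MATCH
  /0 0.0.0.0: MATCH
Selected: next-hop 178.132.17.117 via eth2 (matched /13)


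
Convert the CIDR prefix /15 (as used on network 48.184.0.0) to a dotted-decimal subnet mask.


/15 means 15 network bits, 17 host bits
Binary: 11111111111111100000000000000000
Mask: 255.254.0.0


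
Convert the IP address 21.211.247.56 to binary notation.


21 = 00010101
211 = 11010011
247 = 11110111
56 = 00111000
Binary: 00010101.11010011.11110111.00111000


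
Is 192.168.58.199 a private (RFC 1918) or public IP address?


RFC 1918 private ranges:
  10.0.0.0/8 (10.0.0.0 - 10.255.255.255)
  172.16.0.0/12 (172.16.0.0 - 172.31.255.255)
  192.168.0.0/16 (192.168.0.0 - 192.168.255.255)
Private (in 192.168.0.0/16)


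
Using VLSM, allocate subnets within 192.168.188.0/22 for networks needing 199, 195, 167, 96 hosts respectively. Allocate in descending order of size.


199 hosts -> /24 (254 usable): 192.168.188.0/24
195 hosts -> /24 (254 usable): 192.168.189.0/24
167 hosts -> /24 (254 usable): 192.168.190.0/24
96 hosts -> /25 (126 usable): 192.168.191.0/25
Allocation: 192.168.188.0/24 (199 hosts, 254 usable); 192.168.189.0/24 (195 hosts, 254 usable); 192.168.190.0/24 (167 hosts, 254 usable); 192.168.191.0/25 (96 hosts, 126 usable)


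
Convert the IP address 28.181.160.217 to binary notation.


28 = 00011100
181 = 10110101
160 = 10100000
217 = 11011001
Binary: 00011100.10110101.10100000.11011001


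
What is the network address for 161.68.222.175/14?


IP:   10100001.01000100.11011110.10101111
Mask: 11111111.11111100.00000000.00000000
AND operation:
Net:  10100001.01000100.00000000.00000000
Network: 161.68.0.0/14


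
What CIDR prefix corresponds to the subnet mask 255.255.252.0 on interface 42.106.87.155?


Binary: 11111111.11111111.11111100.00000000
Count leading 1s
Prefix: /22


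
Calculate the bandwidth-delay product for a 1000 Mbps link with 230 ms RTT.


BDP = bandwidth * RTT
= 1000 Mbps * 230 ms
= 1000 * 1e6 * 230 / 1000 bits
= 230000000 bits
= 28750000 bytes
= 28076.1719 KB
BDP = 230000000 bits (28750000 bytes)


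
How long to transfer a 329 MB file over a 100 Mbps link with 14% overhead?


Effective throughput = 100 * (1 - 14/100) = 86 Mbps
File size in Mb = 329 * 8 = 2632 Mb
Time = 2632 / 86
Time = 30.6047 seconds


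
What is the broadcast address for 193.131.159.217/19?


Network: 193.131.128.0/19
Host bits = 13
Set all host bits to 1:
Broadcast: 193.131.159.255


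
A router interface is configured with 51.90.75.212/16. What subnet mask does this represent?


/16 means 16 network bits, 16 host bits
Binary: 11111111111111110000000000000000
Mask: 255.255.0.0


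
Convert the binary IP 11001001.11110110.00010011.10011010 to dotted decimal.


11001001 = 201
11110110 = 246
00010011 = 19
10011010 = 154
IP: 201.246.19.154


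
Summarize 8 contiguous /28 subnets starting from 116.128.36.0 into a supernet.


Original prefix: /28
Number of subnets: 8 = 2^3
New prefix = 28 - 3 = 25
Supernet: 116.128.36.0/25


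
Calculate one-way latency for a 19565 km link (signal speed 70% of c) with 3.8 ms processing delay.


Speed = 0.7 * 3e5 km/s = 210000 km/s
Propagation delay = 19565 / 210000 = 0.0932 s = 93.1667 ms
Processing delay = 3.8 ms
Total one-way latency = 96.9667 ms


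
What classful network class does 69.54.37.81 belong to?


First octet: 69
Binary: 01000101
0xxxxxxx -> Class A (1-126)
Class A, default mask 255.0.0.0 (/8)


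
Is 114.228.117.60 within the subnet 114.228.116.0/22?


Subnet network: 114.228.116.0
Test IP AND mask: 114.228.116.0
Yes, 114.228.117.60 is in 114.228.116.0/22


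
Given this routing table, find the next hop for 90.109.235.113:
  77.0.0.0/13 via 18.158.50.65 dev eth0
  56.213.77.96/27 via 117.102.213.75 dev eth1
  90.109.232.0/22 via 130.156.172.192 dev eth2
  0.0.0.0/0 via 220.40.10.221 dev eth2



Longest prefix match for 90.109.235.113:
  /13 77.0.0.0: no
  /27 56.213.77.96: no
  /22 90.109.232.0: MATCH
  /0 0.0.0.0: MATCH
Selected: next-hop 130.156.172.192 via eth2 (matched /22)


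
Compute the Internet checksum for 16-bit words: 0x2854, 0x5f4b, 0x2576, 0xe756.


Sum all words (with carry folding):
+ 0x2854 = 0x2854
+ 0x5f4b = 0x879f
+ 0x2576 = 0xad15
+ 0xe756 = 0x946c
One's complement: ~0x946c
Checksum = 0x6b93


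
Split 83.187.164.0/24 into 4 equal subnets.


New prefix = 24 + 2 = 26
Each subnet has 64 addresses
  83.187.164.0/26
  83.187.164.64/26
  83.187.164.128/26
  83.187.164.192/26
Subnets: 83.187.164.0/26, 83.187.164.64/26, 83.187.164.128/26, 83.187.164.192/26


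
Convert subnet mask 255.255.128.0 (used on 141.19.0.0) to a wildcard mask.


Subnet mask: 255.255.128.0
Wildcard = 255.255.255.255 - subnet mask
255 - 255 = 0
255 - 255 = 0
255 - 128 = 127
255 - 0 = 255
Wildcard: 0.0.127.255


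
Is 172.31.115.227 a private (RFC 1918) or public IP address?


RFC 1918 private ranges:
  10.0.0.0/8 (10.0.0.0 - 10.255.255.255)
  172.16.0.0/12 (172.16.0.0 - 172.31.255.255)
  192.168.0.0/16 (192.168.0.0 - 192.168.255.255)
Private (in 172.16.0.0/12)


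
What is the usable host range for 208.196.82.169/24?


Network: 208.196.82.0
Broadcast: 208.196.82.255
First usable = network + 1
Last usable = broadcast - 1
Range: 208.196.82.1 to 208.196.82.254


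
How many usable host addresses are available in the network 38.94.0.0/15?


Host bits = 32 - 15 = 17
Total addresses = 2^17 = 131072
Usable = total - 2 (network and broadcast)
Usable hosts: 131070


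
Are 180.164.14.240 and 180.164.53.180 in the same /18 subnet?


Mask: 255.255.192.0
180.164.14.240 AND mask = 180.164.0.0
180.164.53.180 AND mask = 180.164.0.0
Yes, same subnet (180.164.0.0)


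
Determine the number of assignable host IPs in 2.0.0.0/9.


Host bits = 32 - 9 = 23
Total addresses = 2^23 = 8388608
Usable = total - 2 (network and broadcast)
Usable hosts: 8388606


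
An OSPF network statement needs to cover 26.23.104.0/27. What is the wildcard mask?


Subnet mask: 255.255.255.224
Wildcard = 255.255.255.255 - subnet mask
255 - 255 = 0
255 - 255 = 0
255 - 255 = 0
255 - 224 = 31
Wildcard: 0.0.0.31


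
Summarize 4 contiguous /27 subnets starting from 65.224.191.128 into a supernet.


Original prefix: /27
Number of subnets: 4 = 2^2
New prefix = 27 - 2 = 25
Supernet: 65.224.191.128/25


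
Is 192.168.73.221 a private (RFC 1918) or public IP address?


RFC 1918 private ranges:
  10.0.0.0/8 (10.0.0.0 - 10.255.255.255)
  172.16.0.0/12 (172.16.0.0 - 172.31.255.255)
  192.168.0.0/16 (192.168.0.0 - 192.168.255.255)
Private (in 192.168.0.0/16)


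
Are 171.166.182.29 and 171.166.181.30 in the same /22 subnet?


Mask: 255.255.252.0
171.166.182.29 AND mask = 171.166.180.0
171.166.181.30 AND mask = 171.166.180.0
Yes, same subnet (171.166.180.0)


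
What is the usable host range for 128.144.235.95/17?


Network: 128.144.128.0
Broadcast: 128.144.255.255
First usable = network + 1
Last usable = broadcast - 1
Range: 128.144.128.1 to 128.144.255.254


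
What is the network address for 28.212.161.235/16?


IP:   00011100.11010100.10100001.11101011
Mask: 11111111.11111111.00000000.00000000
AND operation:
Net:  00011100.11010100.00000000.00000000
Network: 28.212.0.0/16


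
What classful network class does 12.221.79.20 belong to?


First octet: 12
Binary: 00001100
0xxxxxxx -> Class A (1-126)
Class A, default mask 255.0.0.0 (/8)


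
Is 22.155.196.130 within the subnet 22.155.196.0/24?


Subnet network: 22.155.196.0
Test IP AND mask: 22.155.196.0
Yes, 22.155.196.130 is in 22.155.196.0/24


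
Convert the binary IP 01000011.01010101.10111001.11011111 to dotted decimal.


01000011 = 67
01010101 = 85
10111001 = 185
11011111 = 223
IP: 67.85.185.223


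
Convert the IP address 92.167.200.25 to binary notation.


92 = 01011100
167 = 10100111
200 = 11001000
25 = 00011001
Binary: 01011100.10100111.11001000.00011001


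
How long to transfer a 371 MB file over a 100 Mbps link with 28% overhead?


Effective throughput = 100 * (1 - 28/100) = 72 Mbps
File size in Mb = 371 * 8 = 2968 Mb
Time = 2968 / 72
Time = 41.2222 seconds


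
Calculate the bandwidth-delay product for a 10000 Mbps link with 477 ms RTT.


BDP = bandwidth * RTT
= 10000 Mbps * 477 ms
= 10000 * 1e6 * 477 / 1000 bits
= 4770000000 bits
= 596250000 bytes
= 582275.3906 KB
BDP = 4770000000 bits (596250000 bytes)


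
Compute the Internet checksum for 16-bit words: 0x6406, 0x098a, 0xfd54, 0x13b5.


Sum all words (with carry folding):
+ 0x6406 = 0x6406
+ 0x098a = 0x6d90
+ 0xfd54 = 0x6ae5
+ 0x13b5 = 0x7e9a
One's complement: ~0x7e9a
Checksum = 0x8165


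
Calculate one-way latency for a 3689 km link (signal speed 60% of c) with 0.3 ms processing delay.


Speed = 0.6 * 3e5 km/s = 180000 km/s
Propagation delay = 3689 / 180000 = 0.0205 s = 20.4944 ms
Processing delay = 0.3 ms
Total one-way latency = 20.7944 ms


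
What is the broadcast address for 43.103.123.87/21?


Network: 43.103.120.0/21
Host bits = 11
Set all host bits to 1:
Broadcast: 43.103.127.255


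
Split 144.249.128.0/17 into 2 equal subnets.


New prefix = 17 + 1 = 18
Each subnet has 16384 addresses
  144.249.128.0/18
  144.249.192.0/18
Subnets: 144.249.128.0/18, 144.249.192.0/18


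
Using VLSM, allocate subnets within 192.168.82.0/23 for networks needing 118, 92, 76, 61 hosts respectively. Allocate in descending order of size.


118 hosts -> /25 (126 usable): 192.168.82.0/25
92 hosts -> /25 (126 usable): 192.168.82.128/25
76 hosts -> /25 (126 usable): 192.168.83.0/25
61 hosts -> /26 (62 usable): 192.168.83.128/26
Allocation: 192.168.82.0/25 (118 hosts, 126 usable); 192.168.82.128/25 (92 hosts, 126 usable); 192.168.83.0/25 (76 hosts, 126 usable); 192.168.83.128/26 (61 hosts, 62 usable)


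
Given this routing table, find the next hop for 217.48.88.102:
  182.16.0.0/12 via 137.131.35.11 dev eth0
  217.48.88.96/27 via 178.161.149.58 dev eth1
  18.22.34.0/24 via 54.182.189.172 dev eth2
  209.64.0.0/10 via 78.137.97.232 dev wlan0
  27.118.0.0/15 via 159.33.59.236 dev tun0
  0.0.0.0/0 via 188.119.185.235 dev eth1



Longest prefix match for 217.48.88.102:
  /12 182.16.0.0: no
  /27 217.48.88.96: MATCH
  /24 18.22.34.0: no
  /10 209.64.0.0: no
  /15 27.118.0.0: no
  /0 0.0.0.0: MATCH
Selected: next-hop 178.161.149.58 via eth1 (matched /27)


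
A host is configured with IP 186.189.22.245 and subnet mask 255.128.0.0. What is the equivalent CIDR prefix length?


Binary: 11111111.10000000.00000000.00000000
Count leading 1s
Prefix: /9


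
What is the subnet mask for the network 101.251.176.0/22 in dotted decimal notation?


/22 means 22 network bits, 10 host bits
Binary: 11111111111111111111110000000000
Mask: 255.255.252.0


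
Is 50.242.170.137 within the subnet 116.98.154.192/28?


Subnet network: 116.98.154.192
Test IP AND mask: 50.242.170.128
No, 50.242.170.137 is not in 116.98.154.192/28


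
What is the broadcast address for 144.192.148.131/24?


Network: 144.192.148.0/24
Host bits = 8
Set all host bits to 1:
Broadcast: 144.192.148.255


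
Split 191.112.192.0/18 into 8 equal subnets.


New prefix = 18 + 3 = 21
Each subnet has 2048 addresses
  191.112.192.0/21
  191.112.200.0/21
  191.112.208.0/21
  191.112.216.0/21
  191.112.224.0/21
  191.112.232.0/21
  191.112.240.0/21
  191.112.248.0/21
Subnets: 191.112.192.0/21, 191.112.200.0/21, 191.112.208.0/21, 191.112.216.0/21, 191.112.224.0/21, 191.112.232.0/21, 191.112.240.0/21, 191.112.248.0/21


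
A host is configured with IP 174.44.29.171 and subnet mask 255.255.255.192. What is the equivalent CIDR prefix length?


Binary: 11111111.11111111.11111111.11000000
Count leading 1s
Prefix: /26


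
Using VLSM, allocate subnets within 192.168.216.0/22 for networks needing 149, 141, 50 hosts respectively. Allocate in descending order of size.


149 hosts -> /24 (254 usable): 192.168.216.0/24
141 hosts -> /24 (254 usable): 192.168.217.0/24
50 hosts -> /26 (62 usable): 192.168.218.0/26
Allocation: 192.168.216.0/24 (149 hosts, 254 usable); 192.168.217.0/24 (141 hosts, 254 usable); 192.168.218.0/26 (50 hosts, 62 usable)


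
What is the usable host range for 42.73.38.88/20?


Network: 42.73.32.0
Broadcast: 42.73.47.255
First usable = network + 1
Last usable = broadcast - 1
Range: 42.73.32.1 to 42.73.47.254


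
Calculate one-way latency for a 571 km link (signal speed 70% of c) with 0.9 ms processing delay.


Speed = 0.7 * 3e5 km/s = 210000 km/s
Propagation delay = 571 / 210000 = 0.0027 s = 2.719 ms
Processing delay = 0.9 ms
Total one-way latency = 3.619 ms


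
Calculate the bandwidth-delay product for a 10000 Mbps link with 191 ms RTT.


BDP = bandwidth * RTT
= 10000 Mbps * 191 ms
= 10000 * 1e6 * 191 / 1000 bits
= 1910000000 bits
= 238750000 bytes
= 233154.2969 KB
BDP = 1910000000 bits (238750000 bytes)


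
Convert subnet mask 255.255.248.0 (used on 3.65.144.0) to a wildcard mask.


Subnet mask: 255.255.248.0
Wildcard = 255.255.255.255 - subnet mask
255 - 255 = 0
255 - 255 = 0
255 - 248 = 7
255 - 0 = 255
Wildcard: 0.0.7.255


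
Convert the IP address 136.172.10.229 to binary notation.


136 = 10001000
172 = 10101100
10 = 00001010
229 = 11100101
Binary: 10001000.10101100.00001010.11100101


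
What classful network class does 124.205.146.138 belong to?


First octet: 124
Binary: 01111100
0xxxxxxx -> Class A (1-126)
Class A, default mask 255.0.0.0 (/8)


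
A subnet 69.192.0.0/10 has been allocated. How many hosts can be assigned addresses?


Host bits = 32 - 10 = 22
Total addresses = 2^22 = 4194304
Usable = total - 2 (network and broadcast)
Usable hosts: 4194302


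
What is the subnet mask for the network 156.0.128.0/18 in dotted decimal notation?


/18 means 18 network bits, 14 host bits
Binary: 11111111111111111100000000000000
Mask: 255.255.192.0


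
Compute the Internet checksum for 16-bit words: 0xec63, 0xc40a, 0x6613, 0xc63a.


Sum all words (with carry folding):
+ 0xec63 = 0xec63
+ 0xc40a = 0xb06e
+ 0x6613 = 0x1682
+ 0xc63a = 0xdcbc
One's complement: ~0xdcbc
Checksum = 0x2343


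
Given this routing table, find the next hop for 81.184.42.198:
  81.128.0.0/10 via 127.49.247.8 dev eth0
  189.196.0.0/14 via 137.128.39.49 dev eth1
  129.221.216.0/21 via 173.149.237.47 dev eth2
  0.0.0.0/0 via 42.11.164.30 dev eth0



Longest prefix match for 81.184.42.198:
  /10 81.128.0.0: MATCH
  /14 189.196.0.0: no
  /21 129.221.216.0: no
  /0 0.0.0.0: MATCH
Selected: next-hop 127.49.247.8 via eth0 (matched /10)


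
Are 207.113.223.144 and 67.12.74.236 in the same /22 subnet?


Mask: 255.255.252.0
207.113.223.144 AND mask = 207.113.220.0
67.12.74.236 AND mask = 67.12.72.0
No, different subnets (207.113.220.0 vs 67.12.72.0)


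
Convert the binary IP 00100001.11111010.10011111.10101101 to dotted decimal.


00100001 = 33
11111010 = 250
10011111 = 159
10101101 = 173
IP: 33.250.159.173


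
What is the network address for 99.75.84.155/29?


IP:   01100011.01001011.01010100.10011011
Mask: 11111111.11111111.11111111.11111000
AND operation:
Net:  01100011.01001011.01010100.10011000
Network: 99.75.84.152/29


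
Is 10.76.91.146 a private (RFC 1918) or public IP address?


RFC 1918 private ranges:
  10.0.0.0/8 (10.0.0.0 - 10.255.255.255)
  172.16.0.0/12 (172.16.0.0 - 172.31.255.255)
  192.168.0.0/16 (192.168.0.0 - 192.168.255.255)
Private (in 10.0.0.0/8)


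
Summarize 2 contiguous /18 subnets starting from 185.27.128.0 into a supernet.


Original prefix: /18
Number of subnets: 2 = 2^1
New prefix = 18 - 1 = 17
Supernet: 185.27.128.0/17


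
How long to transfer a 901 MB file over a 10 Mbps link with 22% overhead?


Effective throughput = 10 * (1 - 22/100) = 7.8 Mbps
File size in Mb = 901 * 8 = 7208 Mb
Time = 7208 / 7.8
Time = 924.1026 seconds


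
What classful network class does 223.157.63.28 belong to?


First octet: 223
Binary: 11011111
110xxxxx -> Class C (192-223)
Class C, default mask 255.255.255.0 (/24)


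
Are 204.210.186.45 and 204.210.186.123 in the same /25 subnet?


Mask: 255.255.255.128
204.210.186.45 AND mask = 204.210.186.0
204.210.186.123 AND mask = 204.210.186.0
Yes, same subnet (204.210.186.0)


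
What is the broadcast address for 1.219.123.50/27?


Network: 1.219.123.32/27
Host bits = 5
Set all host bits to 1:
Broadcast: 1.219.123.63


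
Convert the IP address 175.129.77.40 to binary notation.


175 = 10101111
129 = 10000001
77 = 01001101
40 = 00101000
Binary: 10101111.10000001.01001101.00101000


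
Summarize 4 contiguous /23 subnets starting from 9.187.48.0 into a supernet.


Original prefix: /23
Number of subnets: 4 = 2^2
New prefix = 23 - 2 = 21
Supernet: 9.187.48.0/21


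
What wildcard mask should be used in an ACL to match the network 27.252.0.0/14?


Subnet mask: 255.252.0.0
Wildcard = 255.255.255.255 - subnet mask
255 - 255 = 0
255 - 252 = 3
255 - 0 = 255
255 - 0 = 255
Wildcard: 0.3.255.255


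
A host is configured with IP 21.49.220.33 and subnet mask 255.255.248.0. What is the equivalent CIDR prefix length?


Binary: 11111111.11111111.11111000.00000000
Count leading 1s
Prefix: /21


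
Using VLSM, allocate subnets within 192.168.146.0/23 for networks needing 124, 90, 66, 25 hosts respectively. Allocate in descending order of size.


124 hosts -> /25 (126 usable): 192.168.146.0/25
90 hosts -> /25 (126 usable): 192.168.146.128/25
66 hosts -> /25 (126 usable): 192.168.147.0/25
25 hosts -> /27 (30 usable): 192.168.147.128/27
Allocation: 192.168.146.0/25 (124 hosts, 126 usable); 192.168.146.128/25 (90 hosts, 126 usable); 192.168.147.0/25 (66 hosts, 126 usable); 192.168.147.128/27 (25 hosts, 30 usable)


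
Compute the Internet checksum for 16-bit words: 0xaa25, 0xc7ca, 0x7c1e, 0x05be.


Sum all words (with carry folding):
+ 0xaa25 = 0xaa25
+ 0xc7ca = 0x71f0
+ 0x7c1e = 0xee0e
+ 0x05be = 0xf3cc
One's complement: ~0xf3cc
Checksum = 0x0c33


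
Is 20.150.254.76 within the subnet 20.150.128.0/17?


Subnet network: 20.150.128.0
Test IP AND mask: 20.150.128.0
Yes, 20.150.254.76 is in 20.150.128.0/17


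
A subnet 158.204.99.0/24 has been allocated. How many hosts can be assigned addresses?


Host bits = 32 - 24 = 8
Total addresses = 2^8 = 256
Usable = total - 2 (network and broadcast)
Usable hosts: 254
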